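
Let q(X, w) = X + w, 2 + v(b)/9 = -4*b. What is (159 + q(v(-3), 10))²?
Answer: 67081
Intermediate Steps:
v(b) = -18 - 36*b (v(b) = -18 + 9*(-4*b) = -18 - 36*b)
(159 + q(v(-3), 10))² = (159 + ((-18 - 36*(-3)) + 10))² = (159 + ((-18 + 108) + 10))² = (159 + (90 + 10))² = (159 + 100)² = 259² = 67081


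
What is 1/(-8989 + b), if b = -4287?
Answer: -1/13276 ≈ -7.5324e-5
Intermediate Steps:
1/(-8989 + b) = 1/(-8989 - 4287) = 1/(-13276) = -1/13276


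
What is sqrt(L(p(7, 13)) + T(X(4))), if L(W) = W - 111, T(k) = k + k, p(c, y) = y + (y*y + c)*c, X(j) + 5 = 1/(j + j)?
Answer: sqrt(4497)/2 ≈ 33.530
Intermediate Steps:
X(j) = -5 + 1/(2*j) (X(j) = -5 + 1/(j + j) = -5 + 1/(2*j))
p(c, y) = y + c*(c + y**2) (p(c, y) = y + (y**2 + c)*c = y + (c + y**2)*c = y + c*(c + y**2))
T(k) = 2*k
L(W) = -111 + W
sqrt(L(p(7, 13)) + T(X(4))) = sqrt((-111 + (13 + 7**2 + 7*13**2)) + 2*(-5 + (1/2)/4)) = sqrt((-111 + (13 + 49 + 7*169)) + 2*(-5 + (1/2)*(1/4))) = sqrt((-111 + (13 + 49 + 1183)) + 2*(-5 + 1/8)) = sqrt((-111 + 1245) + 2*(-39/8)) = sqrt(1134 - 39/4) = sqrt(4497/4) = sqrt(4497)/2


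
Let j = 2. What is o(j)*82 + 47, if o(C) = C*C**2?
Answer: 703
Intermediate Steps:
o(C) = C**3
o(j)*82 + 47 = 2**3*82 + 47 = 8*82 + 47 = 656 + 47 = 703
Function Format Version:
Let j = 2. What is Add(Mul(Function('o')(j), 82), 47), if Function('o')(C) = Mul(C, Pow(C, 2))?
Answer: 703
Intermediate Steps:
Function('o')(C) = Pow(C, 3)
Add(Mul(Function('o')(j), 82), 47) = Add(Mul(Pow(2, 3), 82), 47) = Add(Mul(8, 82), 47) = Add(656, 47) = 703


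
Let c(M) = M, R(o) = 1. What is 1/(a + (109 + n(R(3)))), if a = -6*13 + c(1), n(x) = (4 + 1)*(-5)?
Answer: ⅐ ≈ 0.14286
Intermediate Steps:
n(x) = -25 (n(x) = 5*(-5) = -25)
a = -77 (a = -6*13 + 1 = -78 + 1 = -77)
1/(a + (109 + n(R(3)))) = 1/(-77 + (109 - 25)) = 1/(-77 + 84) = 1/7 = ⅐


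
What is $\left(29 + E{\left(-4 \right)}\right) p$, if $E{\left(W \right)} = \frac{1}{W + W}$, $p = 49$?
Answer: $\frac{11319}{8} \approx 1414.9$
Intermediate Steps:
$E{\left(W \right)} = \frac{1}{2 W}$
$\left(29 + E{\left(-4 \right)}\right) p = \left(29 + \frac{1}{2 \left(-4\right)}\right) 49 = \left(29 + \frac{1}{2} \left(- \frac{1}{4}\right)\right) 49 = \left(29 - \frac{1}{8}\right) 49 = \frac{231}{8} \cdot 49 = \frac{11319}{8}$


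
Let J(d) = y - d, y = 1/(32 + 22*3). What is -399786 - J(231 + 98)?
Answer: -39146787/98 ≈ -3.9946e+5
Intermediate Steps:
y = 1/98 (y = 1/(32 + 66) = 1/98 ≈ 0.010204)
J(d) = 1/98 - d
-399786 - J(231 + 98) = -399786 - (1/98 - (231 + 98)) = -399786 - (1/98 - 1*329) = -399786 - (1/98 - 329) = -399786 - 1*(-32241/98) = -399786 + 32241/98 = -39146787/98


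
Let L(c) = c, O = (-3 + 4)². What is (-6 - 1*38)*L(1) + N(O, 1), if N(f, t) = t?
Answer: -43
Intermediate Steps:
O = 1 (O = 1² = 1)
(-6 - 1*38)*L(1) + N(O, 1) = (-6 - 1*38)*1 + 1 = (-6 - 38)*1 + 1 = -44*1 + 1 = -44 + 1 = -43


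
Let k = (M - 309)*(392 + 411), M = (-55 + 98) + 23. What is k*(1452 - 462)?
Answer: -193177710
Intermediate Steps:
M = 66 (M = 43 + 23 = 66)
k = -195129 (k = (66 - 309)*(392 + 411) = -243*803 = -195129)
k*(1452 - 462) = -195129*(1452 - 462) = -195129*990 = -193177710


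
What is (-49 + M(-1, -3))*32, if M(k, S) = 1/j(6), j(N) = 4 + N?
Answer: -7824/5 ≈ -1564.8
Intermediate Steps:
M(k, S) = 1/10 (M(k, S) = 1/(4 + 6) = 1/10)
(-49 + M(-1, -3))*32 = (-49 + 1/10)*32 = -489/10*32 = -7824/5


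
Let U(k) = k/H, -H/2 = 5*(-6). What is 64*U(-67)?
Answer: -1072/15 ≈ -71.467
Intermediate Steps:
H = 60 (H = -10*(-6) = -2*(-30) = 60)
U(k) = k/60
64*U(-67) = 64*((1/60)*(-67)) = 64*(-67/60) = -1072/15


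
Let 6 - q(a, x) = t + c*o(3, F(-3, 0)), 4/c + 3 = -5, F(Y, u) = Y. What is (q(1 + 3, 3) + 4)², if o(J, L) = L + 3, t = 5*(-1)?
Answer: 225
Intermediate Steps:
c = -½ (c = 4/(-3 - 5) = 4/(-8) = 4*(-⅛) = -½ ≈ -0.50000)
t = -5
o(J, L) = 3 + L
q(a, x) = 11 (q(a, x) = 6 - (-5 - (3 - 3)/2) = 6 - (-5 - ½*0) = 6 - (-5 + 0) = 6 - 1*(-5) = 6 + 5 = 11)
(q(1 + 3, 3) + 4)² = (11 + 4)² = 15² = 225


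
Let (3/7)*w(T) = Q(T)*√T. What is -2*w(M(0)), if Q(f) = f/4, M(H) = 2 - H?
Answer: -7*√2/3 ≈ -3.2998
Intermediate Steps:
Q(f) = f/4 (Q(f) = f*(¼) = f/4)
w(T) = 7*T^(3/2)/12 (w(T) = 7*((T/4)*√T)/3 = 7*(T^(3/2)/4)/3 = 7*T^(3/2)/12)
-2*w(M(0)) = -7*(2 - 1*0)^(3/2)/6 = -7*(2 + 0)^(3/2)/6 = -7*2^(3/2)/6 = -7*2*√2/6 = -7*√2/3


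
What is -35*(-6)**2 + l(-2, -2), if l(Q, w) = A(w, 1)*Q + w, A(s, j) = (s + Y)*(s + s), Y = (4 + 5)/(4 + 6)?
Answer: -6354/5 ≈ -1270.8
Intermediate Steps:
Y = 9/10 ≈ 0.90000
A(s, j) = 2*s*(9/10 + s) (A(s, j) = (s + 9/10)*(s + s) = (9/10 + s)*(2*s) = 2*s*(9/10 + s))
l(Q, w) = w + Q*w*(9 + 10*w)/5 (l(Q, w) = (w*(9 + 10*w)/5)*Q + w = Q*w*(9 + 10*w)/5 + w = w + Q*w*(9 + 10*w)/5)
-35*(-6)**2 + l(-2, -2) = -35*(-6)**2 + (1/5)*(-2)*(5 - 2*(9 + 10*(-2))) = -35*36 + (1/5)*(-2)*(5 - 2*(9 - 20)) = -1260 + (1/5)*(-2)*(5 - 2*(-11)) = -1260 + (1/5)*(-2)*(5 + 22) = -1260 + (1/5)*(-2)*27 = -1260 - 54/5 = -6354/5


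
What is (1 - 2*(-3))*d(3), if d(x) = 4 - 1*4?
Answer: 0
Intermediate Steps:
d(x) = 0 (d(x) = 4 - 4 = 0)
(1 - 2*(-3))*d(3) = (1 - 2*(-3))*0 = (1 + 6)*0 = 7*0 = 0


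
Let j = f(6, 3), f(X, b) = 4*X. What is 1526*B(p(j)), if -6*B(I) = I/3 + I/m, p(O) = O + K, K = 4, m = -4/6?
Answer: 74774/9 ≈ 8308.2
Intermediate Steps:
j = 24 (j = 4*6 = 24)
m = -⅔ (m = -4*⅙ = -⅔ ≈ -0.66667)
p(O) = 4 + O (p(O) = O + 4 = 4 + O)
B(I) = 7*I/36 (B(I) = -(I/3 + I/(-⅔))/6 = -(I*(⅓) + I*(-3/2))/6 = -(I/3 - 3*I/2)/6 = -(-7)*I/36 = 7*I/36)
1526*B(p(j)) = 1526*(7*(4 + 24)/36) = 1526*((7/36)*28) = 1526*(49/9) = 74774/9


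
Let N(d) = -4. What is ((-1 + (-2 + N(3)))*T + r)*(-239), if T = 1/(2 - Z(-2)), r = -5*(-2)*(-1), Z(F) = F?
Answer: 11233/4 ≈ 2808.3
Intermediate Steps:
r = -10 (r = 10*(-1) = -10)
T = ¼ (T = 1/(2 - 1*(-2)) = 1/(2 + 2) = 1/4 = ¼ ≈ 0.25000)
((-1 + (-2 + N(3)))*T + r)*(-239) = ((-1 + (-2 - 4))*(¼) - 10)*(-239) = ((-1 - 6)*(¼) - 10)*(-239) = (-7*¼ - 10)*(-239) = (-7/4 - 10)*(-239) = -47/4*(-239) = 11233/4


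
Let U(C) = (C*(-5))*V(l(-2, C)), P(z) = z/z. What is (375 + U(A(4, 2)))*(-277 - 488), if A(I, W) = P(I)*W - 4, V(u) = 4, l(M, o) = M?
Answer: -317475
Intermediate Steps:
P(z) = 1
A(I, W) = -4 + W (A(I, W) = 1*W - 4 = W - 4 = -4 + W)
U(C) = -20*C (U(C) = (C*(-5))*4 = -5*C*4 = -20*C)
(375 + U(A(4, 2)))*(-277 - 488) = (375 - 20*(-4 + 2))*(-277 - 488) = (375 - 20*(-2))*(-765) = (375 + 40)*(-765) = 415*(-765) = -317475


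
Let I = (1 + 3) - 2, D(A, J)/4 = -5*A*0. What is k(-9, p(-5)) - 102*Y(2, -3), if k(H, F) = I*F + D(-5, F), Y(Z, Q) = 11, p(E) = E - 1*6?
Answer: -1144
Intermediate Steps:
p(E) = -6 + E (p(E) = E - 6 = -6 + E)
D(A, J) = 0 (D(A, J) = 4*(-5*A*0) = 4*0 = 0)
I = 2 (I = 4 - 2 = 2)
k(H, F) = 2*F (k(H, F) = 2*F + 0 = 2*F)
k(-9, p(-5)) - 102*Y(2, -3) = 2*(-6 - 5) - 102*11 = 2*(-11) - 1122 = -22 - 1122 = -1144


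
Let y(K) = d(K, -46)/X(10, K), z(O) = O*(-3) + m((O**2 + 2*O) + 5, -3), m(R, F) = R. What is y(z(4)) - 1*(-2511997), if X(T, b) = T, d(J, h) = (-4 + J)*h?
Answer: 12559686/5 ≈ 2.5119e+6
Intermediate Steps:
d(J, h) = h*(-4 + J)
z(O) = 5 + O**2 - O (z(O) = O*(-3) + ((O**2 + 2*O) + 5) = -3*O + (5 + O**2 + 2*O) = 5 + O**2 - O)
y(K) = 92/5 - 23*K/5 (y(K) = -46*(-4 + K)/10 = (184 - 46*K)*(1/10) = 92/5 - 23*K/5)
y(z(4)) - 1*(-2511997) = (92/5 - 23*(5 + 4**2 - 1*4)/5) - 1*(-2511997) = (92/5 - 23*(5 + 16 - 4)/5) + 2511997 = (92/5 - 23/5*17) + 2511997 = (92/5 - 391/5) + 2511997 = -299/5 + 2511997 = 12559686/5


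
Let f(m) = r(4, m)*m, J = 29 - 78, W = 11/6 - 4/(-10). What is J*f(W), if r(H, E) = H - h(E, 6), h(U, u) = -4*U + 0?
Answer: -318451/225 ≈ -1415.3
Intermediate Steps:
h(U, u) = -4*U
W = 67/30 (W = 11*(⅙) - 4*(-⅒) = 11/6 + ⅖ = 67/30 ≈ 2.2333)
r(H, E) = H + 4*E (r(H, E) = H - (-4)*E = H + 4*E)
J = -49
f(m) = m*(4 + 4*m) (f(m) = (4 + 4*m)*m = m*(4 + 4*m))
J*f(W) = -196*67*(1 + 67/30)/30 = -196*67*97/(30*30) = -49*6499/225 = -318451/225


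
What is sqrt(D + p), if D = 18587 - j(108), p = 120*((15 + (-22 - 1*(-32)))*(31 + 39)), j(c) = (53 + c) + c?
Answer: sqrt(228318) ≈ 477.83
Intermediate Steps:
j(c) = 53 + 2*c
p = 210000 (p = 120*((15 + (-22 + 32))*70) = 120*((15 + 10)*70) = 120*(25*70) = 120*1750 = 210000)
D = 18318 (D = 18587 - (53 + 2*108) = 18587 - (53 + 216) = 18587 - 1*269 = 18587 - 269 = 18318)
sqrt(D + p) = sqrt(18318 + 210000) = sqrt(228318)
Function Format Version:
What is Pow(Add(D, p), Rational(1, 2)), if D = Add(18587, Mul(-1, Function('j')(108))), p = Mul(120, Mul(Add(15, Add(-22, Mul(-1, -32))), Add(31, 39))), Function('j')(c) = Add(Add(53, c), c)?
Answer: Pow(228318, Rational(1, 2)) ≈ 477.83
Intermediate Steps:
Function('j')(c) = Add(53, Mul(2, c))
p = 210000 (p = Mul(120, Mul(Add(15, Add(-22, 32)), 70)) = Mul(120, Mul(Add(15, 10), 70)) = Mul(120, Mul(25, 70)) = Mul(120, 1750) = 210000)
D = 18318 (D = Add(18587, Mul(-1, Add(53, Mul(2, 108)))) = Add(18587, Mul(-1, Add(53, 216))) = Add(18587, Mul(-1, 269)) = Add(18587, -269) = 18318)
Pow(Add(D, p), Rational(1, 2)) = Pow(Add(18318, 210000), Rational(1, 2)) = Pow(228318, Rational(1, 2))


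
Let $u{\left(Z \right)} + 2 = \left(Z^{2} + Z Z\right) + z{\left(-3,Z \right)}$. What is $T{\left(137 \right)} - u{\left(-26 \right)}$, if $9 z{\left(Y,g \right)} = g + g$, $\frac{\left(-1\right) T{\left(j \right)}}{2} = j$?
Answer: $- \frac{14564}{9} \approx -1618.2$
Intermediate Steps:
$T{\left(j \right)} = - 2 j$
$z{\left(Y,g \right)} = \frac{2 g}{9}$ ($z{\left(Y,g \right)} = \frac{g + g}{9} = \frac{2 g}{9}$)
$u{\left(Z \right)} = -2 + 2 Z^{2} + \frac{2 Z}{9}$ ($u{\left(Z \right)} = -2 + \left(\left(Z^{2} + Z Z\right) + \frac{2 Z}{9}\right) = -2 + \left(\left(Z^{2} + Z^{2}\right) + \frac{2 Z}{9}\right) = -2 + \left(2 Z^{2} + \frac{2 Z}{9}\right) = -2 + 2 Z^{2} + \frac{2 Z}{9}$)
$T{\left(137 \right)} - u{\left(-26 \right)} = \left(-2\right) 137 - \left(-2 + 2 \left(-26\right)^{2} + \frac{2}{9} \left(-26\right)\right) = -274 - \left(-2 + 2 \cdot 676 - \frac{52}{9}\right) = -274 - \left(-2 + 1352 - \frac{52}{9}\right) = -274 - \frac{12098}{9} = - \frac{14564}{9}$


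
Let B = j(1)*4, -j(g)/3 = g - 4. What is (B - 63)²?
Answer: 729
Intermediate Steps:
j(g) = 12 - 3*g (j(g) = -3*(g - 4) = -3*(-4 + g) = 12 - 3*g)
B = 36 (B = (12 - 3*1)*4 = (12 - 3)*4 = 9*4 = 36)
(B - 63)² = (36 - 63)² = (-27)² = 729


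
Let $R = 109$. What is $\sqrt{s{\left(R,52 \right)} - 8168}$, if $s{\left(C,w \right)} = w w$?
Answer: $2 i \sqrt{1366} \approx 73.919 i$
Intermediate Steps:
$s{\left(C,w \right)} = w^{2}$
$\sqrt{s{\left(R,52 \right)} - 8168} = \sqrt{52^{2} - 8168} = \sqrt{2704 - 8168} = \sqrt{-5464} = 2 i \sqrt{1366}$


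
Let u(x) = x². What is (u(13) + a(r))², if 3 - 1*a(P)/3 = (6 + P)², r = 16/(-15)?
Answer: 61999876/5625 ≈ 11022.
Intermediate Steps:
r = -16/15 (r = 16*(-1/15) = -16/15 ≈ -1.0667)
a(P) = 9 - 3*(6 + P)²
(u(13) + a(r))² = (13² + (9 - 3*(6 - 16/15)²))² = (169 + (9 - 3*(74/15)²))² = (169 + (9 - 3*5476/225))² = (169 + (9 - 5476/75))² = (169 - 4801/75)² = (7874/75)² = 61999876/5625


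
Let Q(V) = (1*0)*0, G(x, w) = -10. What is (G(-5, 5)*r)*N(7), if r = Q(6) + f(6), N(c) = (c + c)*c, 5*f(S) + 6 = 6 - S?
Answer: 1176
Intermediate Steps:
f(S) = -S/5 (f(S) = -6/5 + (6 - S)/5 = -6/5 + (6/5 - S/5) = -S/5)
N(c) = 2*c² (N(c) = (2*c)*c = 2*c²)
Q(V) = 0 (Q(V) = 0*0 = 0)
r = -6/5 (r = 0 - ⅕*6 = 0 - 6/5 = -6/5 ≈ -1.2000)
(G(-5, 5)*r)*N(7) = (-10*(-6/5))*(2*7²) = 12*(2*49) = 12*98 = 1176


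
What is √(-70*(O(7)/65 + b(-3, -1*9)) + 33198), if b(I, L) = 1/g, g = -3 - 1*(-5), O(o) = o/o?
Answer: √5604365/13 ≈ 182.10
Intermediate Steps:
O(o) = 1
g = 2 (g = -3 + 5 = 2)
b(I, L) = ½ (b(I, L) = 1/2 = ½)
√(-70*(O(7)/65 + b(-3, -1*9)) + 33198) = √(-70*(1/65 + ½) + 33198) = √(-70*67/130 + 33198) = √(-469/13 + 33198) = √(431105/13) = √5604365/13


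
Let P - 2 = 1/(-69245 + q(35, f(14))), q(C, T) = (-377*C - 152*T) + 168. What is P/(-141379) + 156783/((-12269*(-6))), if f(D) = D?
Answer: 311797183186869/146398463464400 ≈ 2.1298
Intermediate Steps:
q(C, T) = 168 - 377*C - 152*T
P = 168799/84400 (P = 2 + 1/(-69245 + (168 - 377*35 - 152*14)) = 2 + 1/(-69245 + (168 - 13195 - 2128)) = 2 + 1/(-69245 - 15155) = 2 + 1/(-84400) = 2 - 1/84400 = 168799/84400 ≈ 2.0000)
P/(-141379) + 156783/((-12269*(-6))) = (168799/84400)/(-141379) + 156783/((-12269*(-6))) = (168799/84400)*(-1/141379) + 156783/73614 = -168799/11932387600 + 156783*(1/73614) = -168799/11932387600 + 52261/24538 = 311797183186869/146398463464400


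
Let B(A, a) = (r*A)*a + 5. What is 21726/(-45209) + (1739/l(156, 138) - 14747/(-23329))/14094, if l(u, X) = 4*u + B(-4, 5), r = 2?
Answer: -2102643082593869/4377645505109763 ≈ -0.48031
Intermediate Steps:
B(A, a) = 5 + 2*A*a (B(A, a) = (2*A)*a + 5 = 2*A*a + 5 = 5 + 2*A*a)
l(u, X) = -35 + 4*u (l(u, X) = 4*u + (5 + 2*(-4)*5) = 4*u + (5 - 40) = 4*u - 35 = -35 + 4*u)
21726/(-45209) + (1739/l(156, 138) - 14747/(-23329))/14094 = 21726/(-45209) + (1739/(-35 + 4*156) - 14747/(-23329))/14094 = 21726*(-1/45209) + (1739/(-35 + 624) - 14747*(-1/23329))*(1/14094) = -21726/45209 + (1739/589 + 14747/23329)*(1/14094) = -21726/45209 + (49255114/13740781)*(1/14094) = -21726/45209 + 24627557/96831283707 = -2102643082593869/4377645505109763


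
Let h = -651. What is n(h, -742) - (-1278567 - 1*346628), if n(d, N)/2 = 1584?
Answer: 1628363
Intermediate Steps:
n(d, N) = 3168 (n(d, N) = 2*1584 = 3168)
n(h, -742) - (-1278567 - 1*346628) = 3168 - (-1278567 - 1*346628) = 3168 - (-1278567 - 346628) = 3168 - 1*(-1625195) = 3168 + 1625195 = 1628363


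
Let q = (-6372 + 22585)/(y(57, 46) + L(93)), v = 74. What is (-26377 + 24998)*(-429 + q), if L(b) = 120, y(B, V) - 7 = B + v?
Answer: 130272751/258 ≈ 5.0493e+5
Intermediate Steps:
y(B, V) = 81 + B (y(B, V) = 7 + (B + 74) = 7 + (74 + B) = 81 + B)
q = 16213/258 (q = (-6372 + 22585)/((81 + 57) + 120) = 16213/(138 + 120) = 16213/258 ≈ 62.841)
(-26377 + 24998)*(-429 + q) = (-26377 + 24998)*(-429 + 16213/258) = -1379*(-94469/258) = 130272751/258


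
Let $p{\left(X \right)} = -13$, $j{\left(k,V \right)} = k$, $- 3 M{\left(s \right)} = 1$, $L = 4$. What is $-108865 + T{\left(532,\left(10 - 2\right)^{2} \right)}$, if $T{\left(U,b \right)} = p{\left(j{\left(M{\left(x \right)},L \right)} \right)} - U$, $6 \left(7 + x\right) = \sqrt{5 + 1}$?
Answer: $-109410$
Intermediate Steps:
$x = -7 + \frac{\sqrt{6}}{6}$ ($x = -7 + \frac{\sqrt{5 + 1}}{6} = -7 + \frac{\sqrt{6}}{6} \approx -6.5918$)
$M{\left(s \right)} = - \frac{1}{3}$ ($M{\left(s \right)} = \left(- \frac{1}{3}\right) 1 = - \frac{1}{3}$)
$T{\left(U,b \right)} = -13 - U$
$-108865 + T{\left(532,\left(10 - 2\right)^{2} \right)} = -108865 - 545 = -109410$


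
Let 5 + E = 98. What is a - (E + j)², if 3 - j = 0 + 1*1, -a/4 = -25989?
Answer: 94931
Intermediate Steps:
a = 103956 (a = -4*(-25989) = 103956)
j = 2 (j = 3 - (0 + 1*1) = 3 - (0 + 1) = 3 - 1*1 = 3 - 1 = 2)
E = 93 (E = -5 + 98 = 93)
a - (E + j)² = 103956 - (93 + 2)² = 103956 - 1*95² = 103956 - 1*9025 = 103956 - 9025 = 94931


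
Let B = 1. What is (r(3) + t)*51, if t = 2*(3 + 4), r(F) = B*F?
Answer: 867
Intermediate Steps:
r(F) = F (r(F) = 1*F = F)
t = 14 (t = 2*7 = 14)
(r(3) + t)*51 = (3 + 14)*51 = 17*51 = 867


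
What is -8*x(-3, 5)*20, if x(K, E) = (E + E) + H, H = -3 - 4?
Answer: -480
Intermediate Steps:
H = -7
x(K, E) = -7 + 2*E (x(K, E) = (E + E) - 7 = 2*E - 7 = -7 + 2*E)
-8*x(-3, 5)*20 = -8*(-7 + 2*5)*20 = -8*(-7 + 10)*20 = -8*3*20 = -24*20 = -480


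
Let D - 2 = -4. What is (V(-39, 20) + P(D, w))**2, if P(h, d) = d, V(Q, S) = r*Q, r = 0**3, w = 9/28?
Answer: 81/784 ≈ 0.10332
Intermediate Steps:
D = -2 (D = 2 - 4 = -2)
w = 9/28 (w = 9*(1/28) = 9/28 ≈ 0.32143)
r = 0
V(Q, S) = 0 (V(Q, S) = 0*Q = 0)
(V(-39, 20) + P(D, w))**2 = (0 + 9/28)**2 = (9/28)**2 = 81/784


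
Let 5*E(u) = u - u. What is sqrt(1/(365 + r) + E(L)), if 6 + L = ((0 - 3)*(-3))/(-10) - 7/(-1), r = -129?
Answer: sqrt(59)/118 ≈ 0.065094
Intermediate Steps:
L = 1/10 (L = -6 + (((0 - 3)*(-3))/(-10) - 7/(-1)) = -6 + (-3*(-3)*(-1/10) - 7*(-1)) = -6 + (9*(-1/10) + 7) = -6 + (-9/10 + 7) = -6 + 61/10 = 1/10 ≈ 0.10000)
E(u) = 0 (E(u) = (u - u)/5 = (1/5)*0 = 0)
sqrt(1/(365 + r) + E(L)) = sqrt(1/(365 - 129) + 0) = sqrt(1/236 + 0) = sqrt(1/236) = sqrt(59)/118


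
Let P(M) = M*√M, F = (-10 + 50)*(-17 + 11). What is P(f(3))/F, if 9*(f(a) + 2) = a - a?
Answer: I*√2/120 ≈ 0.011785*I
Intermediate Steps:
F = -240 (F = 40*(-6) = -240)
f(a) = -2 (f(a) = -2 + (a - a)/9 = -2 + (⅑)*0 = -2 + 0 = -2)
P(M) = M^(3/2)
P(f(3))/F = (-2)^(3/2)/(-240) = -(-1)*I*√2/120 = I*√2/120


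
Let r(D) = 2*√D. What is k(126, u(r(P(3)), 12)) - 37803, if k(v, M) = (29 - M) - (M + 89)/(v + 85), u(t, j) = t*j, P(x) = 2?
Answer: -7970403/211 - 5088*√2/211 ≈ -37809.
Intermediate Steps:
u(t, j) = j*t
k(v, M) = 29 - M - (89 + M)/(85 + v) (k(v, M) = (29 - M) - (89 + M)/(85 + v) = 29 - M - (89 + M)/(85 + v))
k(126, u(r(P(3)), 12)) - 37803 = (2376 - 1032*2*√2 + 29*126 - 1*12*(2*√2)*126)/(85 + 126) - 37803 = (2376 - 2064*√2 + 3654 - 1*24*√2*126)/211 - 37803 = (2376 - 2064*√2 + 3654 - 3024*√2)/211 - 37803 = (6030 - 5088*√2)/211 - 37803 = (6030/211 - 5088*√2/211) - 37803 = -7970403/211 - 5088*√2/211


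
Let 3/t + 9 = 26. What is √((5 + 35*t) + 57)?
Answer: √19703/17 ≈ 8.2569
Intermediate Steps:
t = 3/17 (t = 3/(-9 + 26) = 3/17 ≈ 0.17647)
√((5 + 35*t) + 57) = √((5 + 35*(3/17)) + 57) = √((5 + 105/17) + 57) = √(190/17 + 57) = √(1159/17) = √19703/17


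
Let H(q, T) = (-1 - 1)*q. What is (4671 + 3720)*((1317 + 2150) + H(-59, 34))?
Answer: 30081735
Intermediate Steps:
H(q, T) = -2*q
(4671 + 3720)*((1317 + 2150) + H(-59, 34)) = (4671 + 3720)*((1317 + 2150) - 2*(-59)) = 8391*(3467 + 118) = 8391*3585 = 30081735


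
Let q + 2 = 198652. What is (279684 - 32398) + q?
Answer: 445936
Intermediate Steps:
q = 198650 (q = -2 + 198652 = 198650)
(279684 - 32398) + q = (279684 - 32398) + 198650 = 247286 + 198650 = 445936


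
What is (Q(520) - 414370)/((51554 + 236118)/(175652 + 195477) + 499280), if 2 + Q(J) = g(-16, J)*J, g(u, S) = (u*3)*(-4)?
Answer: -884332929/1403769506 ≈ -0.62997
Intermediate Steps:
g(u, S) = -12*u (g(u, S) = (3*u)*(-4) = -12*u)
Q(J) = -2 + 192*J (Q(J) = -2 + (-12*(-16))*J = -2 + 192*J)
(Q(520) - 414370)/((51554 + 236118)/(175652 + 195477) + 499280) = ((-2 + 192*520) - 414370)/((51554 + 236118)/(175652 + 195477) + 499280) = ((-2 + 99840) - 414370)/(287672/371129 + 499280) = (99838 - 414370)/(287672*(1/371129) + 499280) = -314532/(26152/33739 + 499280) = -314532/16845234072/33739 = -314532*33739/16845234072 = -884332929/1403769506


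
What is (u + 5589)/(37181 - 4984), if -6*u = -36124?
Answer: 34829/96591 ≈ 0.36058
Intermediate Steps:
u = 18062/3 (u = -⅙*(-36124) = 18062/3 ≈ 6020.7)
(u + 5589)/(37181 - 4984) = (18062/3 + 5589)/(37181 - 4984) = (34829/3)/32197 = (34829/3)*(1/32197) = 34829/96591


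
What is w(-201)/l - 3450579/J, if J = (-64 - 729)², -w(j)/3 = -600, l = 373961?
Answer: -1289250045219/235165000889 ≈ -5.4823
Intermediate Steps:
w(j) = 1800 (w(j) = -3*(-600) = 1800)
J = 628849 (J = (-793)² = 628849)
w(-201)/l - 3450579/J = 1800/373961 - 3450579/628849 = -1289250045219/235165000889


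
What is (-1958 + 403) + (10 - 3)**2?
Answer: -1506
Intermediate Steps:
(-1958 + 403) + (10 - 3)**2 = -1555 + 7**2 = -1555 + 49 = -1506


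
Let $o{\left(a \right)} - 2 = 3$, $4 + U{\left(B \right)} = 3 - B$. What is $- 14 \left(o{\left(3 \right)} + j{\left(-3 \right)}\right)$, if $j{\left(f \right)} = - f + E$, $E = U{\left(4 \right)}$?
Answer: $-42$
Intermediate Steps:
$U{\left(B \right)} = -1 - B$ ($U{\left(B \right)} = -4 - \left(-3 + B\right) = -1 - B$)
$E = -5$ ($E = -1 - 4 = -5$)
$o{\left(a \right)} = 5$ ($o{\left(a \right)} = 2 + 3 = 5$)
$j{\left(f \right)} = -5 - f$ ($j{\left(f \right)} = - f - 5 = -5 - f$)
$- 14 \left(o{\left(3 \right)} + j{\left(-3 \right)}\right) = - 14 \left(5 - 2\right) = \left(-14\right) 3 = -42$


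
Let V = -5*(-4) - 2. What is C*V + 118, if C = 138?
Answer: 2602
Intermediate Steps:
V = 18 (V = 20 - 2 = 18)
C*V + 118 = 138*18 + 118 = 2484 + 118 = 2602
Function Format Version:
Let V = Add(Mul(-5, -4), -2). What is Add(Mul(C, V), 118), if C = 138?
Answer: 2602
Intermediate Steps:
V = 18 (V = Add(20, -2) = 18)
Add(Mul(C, V), 118) = Add(Mul(138, 18), 118) = Add(2484, 118) = 2602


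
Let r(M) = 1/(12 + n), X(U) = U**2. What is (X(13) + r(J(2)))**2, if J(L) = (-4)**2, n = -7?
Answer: 715716/25 ≈ 28629.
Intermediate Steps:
J(L) = 16
r(M) = 1/5 (r(M) = 1/(12 - 7) = 1/5)
(X(13) + r(J(2)))**2 = (13**2 + 1/5)**2 = (169 + 1/5)**2 = (846/5)**2 = 715716/25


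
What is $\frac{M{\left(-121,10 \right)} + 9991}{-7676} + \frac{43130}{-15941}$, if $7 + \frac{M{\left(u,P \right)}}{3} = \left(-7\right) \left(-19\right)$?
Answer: $- \frac{26124111}{6440164} \approx -4.0564$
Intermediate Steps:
$M{\left(u,P \right)} = 378$ ($M{\left(u,P \right)} = -21 + 3 \left(\left(-7\right) \left(-19\right)\right) = -21 + 3 \cdot 133 = -21 + 399 = 378$)
$\frac{M{\left(-121,10 \right)} + 9991}{-7676} + \frac{43130}{-15941} = \frac{378 + 9991}{-7676} + \frac{43130}{-15941} = 10369 \left(- \frac{1}{7676}\right) + 43130 \left(- \frac{1}{15941}\right) = - \frac{10369}{7676} - \frac{2270}{839} = - \frac{26124111}{6440164}$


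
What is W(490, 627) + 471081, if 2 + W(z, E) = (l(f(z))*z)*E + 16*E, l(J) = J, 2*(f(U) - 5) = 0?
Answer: 2017261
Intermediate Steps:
f(U) = 5 (f(U) = 5 + (1/2)*0 = 5 + 0 = 5)
W(z, E) = -2 + 16*E + 5*E*z (W(z, E) = -2 + ((5*z)*E + 16*E) = -2 + (5*E*z + 16*E) = -2 + (16*E + 5*E*z) = -2 + 16*E + 5*E*z)
W(490, 627) + 471081 = (-2 + 16*627 + 5*627*490) + 471081 = (-2 + 10032 + 1536150) + 471081 = 1546180 + 471081 = 2017261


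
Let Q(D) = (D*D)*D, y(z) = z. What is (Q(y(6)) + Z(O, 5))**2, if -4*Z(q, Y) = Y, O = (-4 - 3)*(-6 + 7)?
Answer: 737881/16 ≈ 46118.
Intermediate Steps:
O = -7 (O = -7*1 = -7)
Z(q, Y) = -Y/4
Q(D) = D**3 (Q(D) = D**2*D = D**3)
(Q(y(6)) + Z(O, 5))**2 = (6**3 - 1/4*5)**2 = (216 - 5/4)**2 = (859/4)**2 = 737881/16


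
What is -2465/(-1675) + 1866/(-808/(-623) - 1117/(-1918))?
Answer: 7124378939/7164645 ≈ 994.38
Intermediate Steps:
-2465/(-1675) + 1866/(-808/(-623) - 1117/(-1918)) = -2465*(-1/1675) + 1866/(-808*(-1/623) - 1117*(-1/1918)) = 493/335 + 1866/(808/623 + 1117/1918) = 493/335 + 1866/(320805/170702) = 493/335 + 1866*(170702/320805) = 493/335 + 106176644/106935 = 7124378939/7164645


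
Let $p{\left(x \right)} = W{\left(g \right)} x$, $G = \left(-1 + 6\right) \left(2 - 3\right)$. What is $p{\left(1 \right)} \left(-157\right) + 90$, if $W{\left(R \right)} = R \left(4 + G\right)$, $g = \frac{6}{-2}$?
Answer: $-381$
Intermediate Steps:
$g = -3$ ($g = 6 \left(- \frac{1}{2}\right) = -3$)
$G = -5$ ($G = 5 \left(-1\right) = -5$)
$W{\left(R \right)} = - R$ ($W{\left(R \right)} = R \left(4 - 5\right) = R \left(-1\right) = - R$)
$p{\left(x \right)} = 3 x$ ($p{\left(x \right)} = \left(-1\right) \left(-3\right) x = 3 x$)
$p{\left(1 \right)} \left(-157\right) + 90 = 3 \cdot 1 \left(-157\right) + 90 = 3 \left(-157\right) + 90 = -471 + 90 = -381$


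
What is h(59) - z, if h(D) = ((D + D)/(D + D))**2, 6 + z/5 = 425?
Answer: -2094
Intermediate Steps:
z = 2095 (z = -30 + 5*425 = -30 + 2125 = 2095)
h(D) = 1 (h(D) = ((2*D)/((2*D)))**2 = ((2*D)*(1/(2*D)))**2 = 1**2 = 1)
h(59) - z = 1 - 1*2095 = 1 - 2095 = -2094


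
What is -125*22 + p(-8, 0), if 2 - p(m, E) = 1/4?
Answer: -10993/4 ≈ -2748.3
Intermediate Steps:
p(m, E) = 7/4 (p(m, E) = 2 - 1/4 = 2 - 1*¼ = 2 - ¼ = 7/4)
-125*22 + p(-8, 0) = -125*22 + 7/4 = -2750 + 7/4 = -10993/4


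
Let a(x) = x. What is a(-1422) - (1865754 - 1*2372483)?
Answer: 505307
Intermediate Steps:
a(-1422) - (1865754 - 1*2372483) = -1422 - (1865754 - 1*2372483) = -1422 - (1865754 - 2372483) = -1422 - 1*(-506729) = -1422 + 506729 = 505307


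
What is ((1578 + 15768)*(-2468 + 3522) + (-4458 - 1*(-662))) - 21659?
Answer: 18257229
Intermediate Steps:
((1578 + 15768)*(-2468 + 3522) + (-4458 - 1*(-662))) - 21659 = (17346*1054 + (-4458 + 662)) - 21659 = (18282684 - 3796) - 21659 = 18278888 - 21659 = 18257229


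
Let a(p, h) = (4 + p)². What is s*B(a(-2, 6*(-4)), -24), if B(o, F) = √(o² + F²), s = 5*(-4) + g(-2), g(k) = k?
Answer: -88*√37 ≈ -535.28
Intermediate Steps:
s = -22 (s = 5*(-4) - 2 = -20 - 2 = -22)
B(o, F) = √(F² + o²)
s*B(a(-2, 6*(-4)), -24) = -22*√((-24)² + ((4 - 2)²)²) = -22*√(576 + (2²)²) = -22*√(576 + 4²) = -22*√(576 + 16) = -88*√37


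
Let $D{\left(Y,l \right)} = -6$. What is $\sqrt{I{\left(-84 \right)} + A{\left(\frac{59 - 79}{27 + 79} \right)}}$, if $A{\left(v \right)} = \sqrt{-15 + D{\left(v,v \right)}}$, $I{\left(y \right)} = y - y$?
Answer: $\sqrt[4]{21} \sqrt{i} \approx 1.5137 + 1.5137 i$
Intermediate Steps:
$I{\left(y \right)} = 0$
$A{\left(v \right)} = i \sqrt{21}$ ($A{\left(v \right)} = \sqrt{-15 - 6} = \sqrt{-21} = i \sqrt{21}$)
$\sqrt{I{\left(-84 \right)} + A{\left(\frac{59 - 79}{27 + 79} \right)}} = \sqrt{0 + i \sqrt{21}} = \sqrt{i \sqrt{21}} = \sqrt[4]{21} \sqrt{i}$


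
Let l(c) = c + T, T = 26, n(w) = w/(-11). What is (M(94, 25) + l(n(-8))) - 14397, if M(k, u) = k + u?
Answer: -156764/11 ≈ -14251.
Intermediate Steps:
n(w) = -w/11 (n(w) = w*(-1/11) = -w/11)
l(c) = 26 + c (l(c) = c + 26 = 26 + c)
(M(94, 25) + l(n(-8))) - 14397 = ((94 + 25) + (26 - 1/11*(-8))) - 14397 = (119 + (26 + 8/11)) - 14397 = (119 + 294/11) - 14397 = 1603/11 - 14397 = -156764/11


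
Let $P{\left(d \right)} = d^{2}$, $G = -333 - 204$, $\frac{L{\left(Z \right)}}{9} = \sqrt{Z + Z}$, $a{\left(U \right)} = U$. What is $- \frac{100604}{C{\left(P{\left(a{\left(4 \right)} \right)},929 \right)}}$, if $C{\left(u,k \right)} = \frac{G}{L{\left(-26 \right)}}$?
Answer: $\frac{603624 i \sqrt{13}}{179} \approx 12159.0 i$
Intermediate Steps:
$L{\left(Z \right)} = 9 \sqrt{2} \sqrt{Z}$ ($L{\left(Z \right)} = 9 \sqrt{Z + Z} = 9 \sqrt{2 Z} = 9 \sqrt{2} \sqrt{Z}$)
$G = -537$ ($G = -333 - 204 = -537$)
$C{\left(u,k \right)} = \frac{179 i \sqrt{13}}{78}$ ($C{\left(u,k \right)} = - \frac{537}{9 \sqrt{2} \sqrt{-26}} = - \frac{537}{9 \sqrt{2} i \sqrt{26}} = - \frac{537}{18 i \sqrt{13}} = - 537 \left(- \frac{i \sqrt{13}}{234}\right) = \frac{179 i \sqrt{13}}{78}$)
$- \frac{100604}{C{\left(P{\left(a{\left(4 \right)} \right)},929 \right)}} = - \frac{100604}{\frac{179}{78} i \sqrt{13}} = - 100604 \left(- \frac{6 i \sqrt{13}}{179}\right) = \frac{603624 i \sqrt{13}}{179}$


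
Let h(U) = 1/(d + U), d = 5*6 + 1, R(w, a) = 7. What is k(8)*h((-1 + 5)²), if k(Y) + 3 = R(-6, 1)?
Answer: 4/47 ≈ 0.085106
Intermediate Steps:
k(Y) = 4 (k(Y) = -3 + 7 = 4)
d = 31 (d = 30 + 1 = 31)
h(U) = 1/(31 + U)
k(8)*h((-1 + 5)²) = 4/(31 + (-1 + 5)²) = 4/(31 + 4²) = 4/(31 + 16) = 4/47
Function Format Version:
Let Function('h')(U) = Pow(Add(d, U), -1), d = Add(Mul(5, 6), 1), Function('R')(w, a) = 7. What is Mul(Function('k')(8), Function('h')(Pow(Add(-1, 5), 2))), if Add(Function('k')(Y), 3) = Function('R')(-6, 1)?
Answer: Rational(4, 47) ≈ 0.085106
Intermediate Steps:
Function('k')(Y) = 4 (Function('k')(Y) = Add(-3, 7) = 4)
d = 31 (d = Add(30, 1) = 31)
Function('h')(U) = Pow(Add(31, U), -1)
Mul(Function('k')(8), Function('h')(Pow(Add(-1, 5), 2))) = Mul(4, Pow(Add(31, Pow(Add(-1, 5), 2)), -1)) = Mul(4, Pow(Add(31, Pow(4, 2)), -1)) = Mul(4, Pow(Add(31, 16), -1)) = Mul(4, Pow(47, -1)) = Mul(4, Rational(1, 47)) = Rational(4, 47)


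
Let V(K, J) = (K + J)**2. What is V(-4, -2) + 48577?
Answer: 48613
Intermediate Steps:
V(K, J) = (J + K)**2
V(-4, -2) + 48577 = (-2 - 4)**2 + 48577 = (-6)**2 + 48577 = 36 + 48577 = 48613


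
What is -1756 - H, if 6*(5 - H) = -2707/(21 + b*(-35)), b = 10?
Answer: -3473507/1974 ≈ -1759.6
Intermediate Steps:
H = 7163/1974 (H = 5 - (-2707)/(6*(21 + 10*(-35))) = 5 - (-2707)/(6*(21 - 350)) = 5 - (-2707)/(6*(-329)) = 5 - (-2707)*(-1)/(6*329) = 5 - ⅙*2707/329 = 5 - 2707/1974 = 7163/1974 ≈ 3.6287)
-1756 - H = -1756 - 1*7163/1974 = -1756 - 7163/1974 = -3473507/1974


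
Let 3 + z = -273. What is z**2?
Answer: 76176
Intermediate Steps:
z = -276 (z = -3 - 273 = -276)
z**2 = (-276)**2 = 76176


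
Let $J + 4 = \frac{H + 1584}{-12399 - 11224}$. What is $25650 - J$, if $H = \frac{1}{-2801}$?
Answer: $\frac{1697478898825}{66168023} \approx 25654.0$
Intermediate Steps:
$H = - \frac{1}{2801} \approx -0.00035702$
$J = - \frac{269108875}{66168023}$ ($J = -4 + \frac{- \frac{1}{2801} + 1584}{-12399 - 11224} = -4 + \frac{4436783}{2801 \left(-23623\right)} = -4 + \frac{4436783}{2801} \left(- \frac{1}{23623}\right) = -4 - \frac{4436783}{66168023} = - \frac{269108875}{66168023} \approx -4.0671$)
$25650 - J = 25650 - - \frac{269108875}{66168023} = 25650 + \frac{269108875}{66168023} = \frac{1697478898825}{66168023}$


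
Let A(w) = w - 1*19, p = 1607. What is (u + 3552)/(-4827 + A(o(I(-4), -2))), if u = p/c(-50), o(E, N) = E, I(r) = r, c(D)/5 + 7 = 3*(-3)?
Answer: -282553/388000 ≈ -0.72823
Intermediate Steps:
c(D) = -80 (c(D) = -35 + 5*(3*(-3)) = -35 + 5*(-9) = -35 - 45 = -80)
A(w) = -19 + w (A(w) = w - 19 = -19 + w)
u = -1607/80 (u = 1607/(-80) = 1607*(-1/80) = -1607/80 ≈ -20.087)
(u + 3552)/(-4827 + A(o(I(-4), -2))) = (-1607/80 + 3552)/(-4827 + (-19 - 4)) = 282553/(80*(-4827 - 23)) = (282553/80)/(-4850) = (282553/80)*(-1/4850) = -282553/388000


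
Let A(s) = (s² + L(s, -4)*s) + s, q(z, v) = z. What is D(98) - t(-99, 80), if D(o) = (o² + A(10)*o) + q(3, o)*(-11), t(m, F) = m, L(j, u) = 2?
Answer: 22410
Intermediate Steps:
A(s) = s² + 3*s (A(s) = (s² + 2*s) + s = s² + 3*s)
D(o) = -33 + o² + 130*o (D(o) = (o² + (10*(3 + 10))*o) + 3*(-11) = (o² + (10*13)*o) - 33 = (o² + 130*o) - 33 = -33 + o² + 130*o)
D(98) - t(-99, 80) = (-33 + 98² + 130*98) - 1*(-99) = (-33 + 9604 + 12740) + 99 = 22311 + 99 = 22410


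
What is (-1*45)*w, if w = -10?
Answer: 450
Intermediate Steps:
(-1*45)*w = -1*45*(-10) = -45*(-10) = 450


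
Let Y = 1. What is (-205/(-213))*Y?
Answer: 205/213 ≈ 0.96244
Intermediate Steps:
(-205/(-213))*Y = -205/(-213)*1 = -205*(-1/213)*1 = (205/213)*1 = 205/213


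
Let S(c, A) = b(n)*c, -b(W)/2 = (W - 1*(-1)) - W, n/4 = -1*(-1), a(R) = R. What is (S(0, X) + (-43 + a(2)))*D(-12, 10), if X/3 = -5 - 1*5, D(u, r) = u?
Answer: 492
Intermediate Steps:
n = 4 (n = 4*(-1*(-1)) = 4*1 = 4)
b(W) = -2 (b(W) = -2*((W - 1*(-1)) - W) = -2*((W + 1) - W) = -2*((1 + W) - W) = -2*1 = -2)
X = -30 (X = 3*(-5 - 1*5) = 3*(-5 - 5) = 3*(-10) = -30)
S(c, A) = -2*c
(S(0, X) + (-43 + a(2)))*D(-12, 10) = (-2*0 + (-43 + 2))*(-12) = (0 - 41)*(-12) = -41*(-12) = 492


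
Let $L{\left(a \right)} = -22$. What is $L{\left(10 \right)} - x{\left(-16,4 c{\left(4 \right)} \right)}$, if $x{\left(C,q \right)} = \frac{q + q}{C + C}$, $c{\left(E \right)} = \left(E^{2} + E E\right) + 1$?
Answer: $- \frac{55}{4} \approx -13.75$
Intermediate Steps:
$c{\left(E \right)} = 1 + 2 E^{2}$ ($c{\left(E \right)} = \left(E^{2} + E^{2}\right) + 1 = 2 E^{2} + 1 = 1 + 2 E^{2}$)
$x{\left(C,q \right)} = \frac{q}{C}$ ($x{\left(C,q \right)} = \frac{2 q}{2 C} = 2 q \frac{1}{2 C} = \frac{q}{C}$)
$L{\left(10 \right)} - x{\left(-16,4 c{\left(4 \right)} \right)} = -22 - \frac{4 \left(1 + 2 \cdot 4^{2}\right)}{-16} = -22 - 4 \left(1 + 2 \cdot 16\right) \left(- \frac{1}{16}\right) = -22 - 4 \left(1 + 32\right) \left(- \frac{1}{16}\right) = -22 - 4 \cdot 33 \left(- \frac{1}{16}\right) = -22 - 132 \left(- \frac{1}{16}\right) = -22 - - \frac{33}{4} = -22 + \frac{33}{4} = - \frac{55}{4}$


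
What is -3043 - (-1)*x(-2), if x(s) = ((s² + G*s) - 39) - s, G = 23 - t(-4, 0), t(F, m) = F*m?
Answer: -3122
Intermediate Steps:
G = 23 (G = 23 - (-4)*0 = 23 - 1*0 = 23 + 0 = 23)
x(s) = -39 + s² + 22*s (x(s) = ((s² + 23*s) - 39) - s = (-39 + s² + 23*s) - s = -39 + s² + 22*s)
-3043 - (-1)*x(-2) = -3043 - (-1)*(-39 + (-2)² + 22*(-2)) = -3043 - (-1)*(-39 + 4 - 44) = -3043 - (-1)*(-79) = -3043 - 1*79 = -3043 - 79 = -3122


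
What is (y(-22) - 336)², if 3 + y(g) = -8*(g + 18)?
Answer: 94249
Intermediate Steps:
y(g) = -147 - 8*g (y(g) = -3 - 8*(g + 18) = -3 - 8*(18 + g) = -3 + (-144 - 8*g) = -147 - 8*g)
(y(-22) - 336)² = ((-147 - 8*(-22)) - 336)² = ((-147 + 176) - 336)² = (29 - 336)² = (-307)² = 94249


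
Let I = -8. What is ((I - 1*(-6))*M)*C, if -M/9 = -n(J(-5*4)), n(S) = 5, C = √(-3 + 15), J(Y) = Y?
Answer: -180*√3 ≈ -311.77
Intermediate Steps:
C = 2*√3 (C = √12 = 2*√3 ≈ 3.4641)
M = 45 (M = -(-9)*5 = -9*(-5) = 45)
((I - 1*(-6))*M)*C = ((-8 - 1*(-6))*45)*(2*√3) = ((-8 + 6)*45)*(2*√3) = (-2*45)*(2*√3) = -180*√3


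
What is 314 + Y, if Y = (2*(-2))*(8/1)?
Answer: 282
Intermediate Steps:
Y = -32 ≈ -32.000
314 + Y = 314 - 32 = 282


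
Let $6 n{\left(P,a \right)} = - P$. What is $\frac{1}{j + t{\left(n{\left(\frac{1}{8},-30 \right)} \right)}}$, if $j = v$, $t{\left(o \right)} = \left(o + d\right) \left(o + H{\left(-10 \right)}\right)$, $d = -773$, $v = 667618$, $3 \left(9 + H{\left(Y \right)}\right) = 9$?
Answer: $\frac{2304}{1548915217} \approx 1.4875 \cdot 10^{-6}$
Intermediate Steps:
$H{\left(Y \right)} = -6$ ($H{\left(Y \right)} = -9 + \frac{1}{3} \cdot 9 = -9 + 3 = -6$)
$n{\left(P,a \right)} = - \frac{P}{6}$ ($n{\left(P,a \right)} = \frac{\left(-1\right) P}{6} = - \frac{P}{6}$)
$t{\left(o \right)} = \left(-773 + o\right) \left(-6 + o\right)$ ($t{\left(o \right)} = \left(o - 773\right) \left(o - 6\right) = \left(-773 + o\right) \left(-6 + o\right)$)
$j = 667618$
$\frac{1}{j + t{\left(n{\left(\frac{1}{8},-30 \right)} \right)}} = \frac{1}{667618 + \left(4638 + \left(- \frac{1}{6 \cdot 8}\right)^{2} - 779 \left(- \frac{1}{6 \cdot 8}\right)\right)} = \frac{1}{667618 + \left(4638 + \left(\left(- \frac{1}{6}\right) \frac{1}{8}\right)^{2} - 779 \left(\left(- \frac{1}{6}\right) \frac{1}{8}\right)\right)} = \frac{1}{667618 + \left(4638 + \left(- \frac{1}{48}\right)^{2} - - \frac{779}{48}\right)} = \frac{1}{667618 + \left(4638 + \frac{1}{2304} + \frac{779}{48}\right)} = \frac{1}{667618 + \frac{10723345}{2304}} = \frac{1}{\frac{1548915217}{2304}} = \frac{2304}{1548915217}$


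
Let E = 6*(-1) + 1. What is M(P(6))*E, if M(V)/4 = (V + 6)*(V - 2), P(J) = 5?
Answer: -660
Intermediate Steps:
E = -5 (E = -6 + 1 = -5)
M(V) = 4*(-2 + V)*(6 + V) (M(V) = 4*((V + 6)*(V - 2)) = 4*((6 + V)*(-2 + V)) = 4*((-2 + V)*(6 + V)) = 4*(-2 + V)*(6 + V))
M(P(6))*E = (-48 + 4*5**2 + 16*5)*(-5) = (-48 + 4*25 + 80)*(-5) = (-48 + 100 + 80)*(-5) = 132*(-5) = -660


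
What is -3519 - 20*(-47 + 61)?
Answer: -3799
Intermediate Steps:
-3519 - 20*(-47 + 61) = -3519 - 20*14 = -3519 - 1*280 = -3519 - 280 = -3799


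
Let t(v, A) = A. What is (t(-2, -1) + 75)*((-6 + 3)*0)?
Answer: 0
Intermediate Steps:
(t(-2, -1) + 75)*((-6 + 3)*0) = (-1 + 75)*((-6 + 3)*0) = 74*(-3*0) = 74*0 = 0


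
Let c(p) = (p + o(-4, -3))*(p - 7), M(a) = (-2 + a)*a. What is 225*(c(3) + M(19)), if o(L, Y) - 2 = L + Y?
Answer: 74475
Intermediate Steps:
o(L, Y) = 2 + L + Y (o(L, Y) = 2 + (L + Y) = 2 + L + Y)
M(a) = a*(-2 + a)
c(p) = (-7 + p)*(-5 + p) (c(p) = (p + (2 - 4 - 3))*(p - 7) = (p - 5)*(-7 + p) = (-5 + p)*(-7 + p) = (-7 + p)*(-5 + p))
225*(c(3) + M(19)) = 225*((35 + 3² - 12*3) + 19*(-2 + 19)) = 225*((35 + 9 - 36) + 19*17) = 225*(8 + 323) = 225*331 = 74475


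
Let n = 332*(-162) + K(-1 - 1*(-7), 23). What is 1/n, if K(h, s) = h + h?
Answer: -1/53772 ≈ -1.8597e-5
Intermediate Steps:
K(h, s) = 2*h
n = -53772 (n = 332*(-162) + 2*(-1 - 1*(-7)) = -53784 + 2*(-1 + 7) = -53784 + 2*6 = -53784 + 12 = -53772)
1/n = 1/(-53772) = -1/53772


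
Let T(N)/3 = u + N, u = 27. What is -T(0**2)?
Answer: -81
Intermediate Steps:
T(N) = 81 + 3*N (T(N) = 3*(27 + N) = 81 + 3*N)
-T(0**2) = -(81 + 3*0**2) = -(81 + 3*0) = -(81 + 0) = -1*81 = -81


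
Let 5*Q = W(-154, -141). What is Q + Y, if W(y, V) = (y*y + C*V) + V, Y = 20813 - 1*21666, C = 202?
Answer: -9172/5 ≈ -1834.4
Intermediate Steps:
Y = -853 (Y = 20813 - 21666 = -853)
W(y, V) = y**2 + 203*V (W(y, V) = (y*y + 202*V) + V = (y**2 + 202*V) + V = y**2 + 203*V)
Q = -4907/5 (Q = ((-154)**2 + 203*(-141))/5 = (23716 - 28623)/5 = (1/5)*(-4907) = -4907/5 ≈ -981.40)
Q + Y = -4907/5 - 853 = -9172/5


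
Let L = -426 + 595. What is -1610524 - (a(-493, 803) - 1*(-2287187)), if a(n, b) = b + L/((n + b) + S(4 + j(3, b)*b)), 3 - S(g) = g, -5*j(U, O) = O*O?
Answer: -2018584945007253/517783172 ≈ -3.8985e+6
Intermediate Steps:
j(U, O) = -O**2/5 (j(U, O) = -O*O/5 = -O**2/5)
S(g) = 3 - g
L = 169
a(n, b) = b + 169/(-1 + b + n + b**3/5) (a(n, b) = b + 169/((n + b) + (3 - (4 + (-b**2/5)*b))) = b + 169/((b + n) + (3 - (4 - b**3/5))) = b + 169/((b + n) + (3 + (-4 + b**3/5))) = b + 169/((b + n) + (-1 + b**3/5)) = b + 169/(-1 + b + n + b**3/5))
-1610524 - (a(-493, 803) - 1*(-2287187)) = -1610524 - ((-845 - 5*803**2 + 803*(5 - 1*803**3) - 5*803*(-493))/(5 - 1*803**3 - 5*803 - 5*(-493)) - 1*(-2287187)) = -1610524 - ((-845 - 5*644809 + 803*(5 - 1*517781627) + 1979395)/(5 - 1*517781627 - 4015 + 2465) + 2287187) = -1610524 - ((-845 - 3224045 + 803*(5 - 517781627) + 1979395)/(5 - 517781627 - 4015 + 2465) + 2287187) = -1610524 - ((-845 - 3224045 + 803*(-517781622) + 1979395)/(-517783172) + 2287187) = -1610524 - (-(-845 - 3224045 - 415778642466 + 1979395)/517783172 + 2287187) = -1610524 - (-1/517783172*(-415779887961) + 2287187) = -1610524 - (415779887961/517783172 + 2287187) = -1610524 - 1*1184682719705125/517783172 = -1610524 - 1184682719705125/517783172 = -2018584945007253/517783172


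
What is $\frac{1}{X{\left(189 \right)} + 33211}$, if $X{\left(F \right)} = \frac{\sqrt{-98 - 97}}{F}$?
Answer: $\frac{395443377}{13133069993612} - \frac{63 i \sqrt{195}}{13133069993612} \approx 3.0111 \cdot 10^{-5} - 6.6987 \cdot 10^{-11} i$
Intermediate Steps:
$X{\left(F \right)} = \frac{i \sqrt{195}}{F}$ ($X{\left(F \right)} = \frac{\sqrt{-195}}{F} = \frac{i \sqrt{195}}{F}$)
$\frac{1}{X{\left(189 \right)} + 33211} = \frac{1}{\frac{i \sqrt{195}}{189} + 33211} = \frac{1}{33211 + \frac{i \sqrt{195}}{189}}$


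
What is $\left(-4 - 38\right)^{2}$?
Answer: $1764$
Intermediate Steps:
$\left(-4 - 38\right)^{2} = \left(-42\right)^{2} = 1764$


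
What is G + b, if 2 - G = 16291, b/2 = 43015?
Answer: 69741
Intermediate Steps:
b = 86030 (b = 2*43015 = 86030)
G = -16289 (G = 2 - 1*16291 = 2 - 16291 = -16289)
G + b = -16289 + 86030 = 69741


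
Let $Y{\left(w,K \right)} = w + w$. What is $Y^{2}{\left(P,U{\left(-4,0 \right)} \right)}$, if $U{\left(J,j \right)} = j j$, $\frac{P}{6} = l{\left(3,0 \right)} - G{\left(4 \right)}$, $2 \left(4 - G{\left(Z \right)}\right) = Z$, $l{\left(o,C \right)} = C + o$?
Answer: $144$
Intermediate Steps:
$G{\left(Z \right)} = 4 - \frac{Z}{2}$
$P = 6$ ($P = 6 \left(\left(0 + 3\right) - \left(4 - 2\right)\right) = 6 \left(3 - \left(4 - 2\right)\right) = 6 \left(3 - 2\right) = 6 \cdot 1 = 6$)
$U{\left(J,j \right)} = j^{2}$
$Y{\left(w,K \right)} = 2 w$
$Y^{2}{\left(P,U{\left(-4,0 \right)} \right)} = \left(2 \cdot 6\right)^{2} = 12^{2} = 144$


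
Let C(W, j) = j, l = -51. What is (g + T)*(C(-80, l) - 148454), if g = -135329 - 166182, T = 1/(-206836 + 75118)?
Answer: 5897790818130995/131718 ≈ 4.4776e+10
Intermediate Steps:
T = -1/131718 (T = 1/(-131718) = -1/131718 ≈ -7.5920e-6)
g = -301511
(g + T)*(C(-80, l) - 148454) = (-301511 - 1/131718)*(-51 - 148454) = -39714425899/131718*(-148505) = 5897790818130995/131718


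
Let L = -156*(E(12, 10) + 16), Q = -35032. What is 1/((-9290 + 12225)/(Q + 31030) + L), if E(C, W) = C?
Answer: -4002/17483671 ≈ -0.00022890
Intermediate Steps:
L = -4368 (L = -156*(12 + 16) = -156*28 = -4368)
1/((-9290 + 12225)/(Q + 31030) + L) = 1/((-9290 + 12225)/(-35032 + 31030) - 4368) = 1/(2935/(-4002) - 4368) = 1/(2935*(-1/4002) - 4368) = 1/(-2935/4002 - 4368) = 1/(-17483671/4002) = -4002/17483671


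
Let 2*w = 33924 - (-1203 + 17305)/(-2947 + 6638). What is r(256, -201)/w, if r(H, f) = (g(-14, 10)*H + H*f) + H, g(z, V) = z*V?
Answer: -321264640/62598691 ≈ -5.1321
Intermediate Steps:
g(z, V) = V*z
r(H, f) = -139*H + H*f (r(H, f) = ((10*(-14))*H + H*f) + H = (-140*H + H*f) + H = -139*H + H*f)
w = 62598691/3691 (w = (33924 - (-1203 + 17305)/(-2947 + 6638))/2 = (33924 - 16102/3691)/2 = (½)*(125197382/3691) = 62598691/3691 ≈ 16960.)
r(256, -201)/w = (256*(-139 - 201))/(62598691/3691) = (256*(-340))*(3691/62598691) = -87040*3691/62598691 = -321264640/62598691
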